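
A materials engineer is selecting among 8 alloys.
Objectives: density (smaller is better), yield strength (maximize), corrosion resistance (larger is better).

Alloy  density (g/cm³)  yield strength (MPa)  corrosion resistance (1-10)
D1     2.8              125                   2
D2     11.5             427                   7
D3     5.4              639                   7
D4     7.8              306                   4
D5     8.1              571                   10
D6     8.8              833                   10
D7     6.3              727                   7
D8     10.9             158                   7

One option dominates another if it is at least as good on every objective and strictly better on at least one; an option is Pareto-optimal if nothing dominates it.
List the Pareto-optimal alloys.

D1, D3, D5, D6, D7

D1: not dominated (best density).
D2: dominated by D3 (density 5.4≤11.5, yield strength 639≥427, corrosion resistance 7≥7).
D3: not dominated.
D4: dominated by D3 (density 5.4≤7.8, yield strength 639≥306, corrosion resistance 7≥4).
D5: not dominated.
D6: not dominated (best yield strength).
D7: not dominated.
D8: dominated by D3 (density 5.4≤10.9, yield strength 639≥158, corrosion resistance 7≥7).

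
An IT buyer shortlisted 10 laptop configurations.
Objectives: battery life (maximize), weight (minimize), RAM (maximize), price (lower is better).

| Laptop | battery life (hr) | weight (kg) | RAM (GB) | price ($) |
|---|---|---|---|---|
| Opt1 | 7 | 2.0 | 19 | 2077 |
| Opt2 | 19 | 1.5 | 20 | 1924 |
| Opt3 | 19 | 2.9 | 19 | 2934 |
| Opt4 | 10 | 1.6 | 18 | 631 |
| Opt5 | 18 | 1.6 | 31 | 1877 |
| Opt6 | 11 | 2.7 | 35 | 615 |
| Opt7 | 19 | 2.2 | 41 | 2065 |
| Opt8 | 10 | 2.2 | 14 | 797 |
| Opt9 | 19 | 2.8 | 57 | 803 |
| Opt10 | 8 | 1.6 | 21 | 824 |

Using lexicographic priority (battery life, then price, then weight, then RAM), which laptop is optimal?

First maximize battery life: best is 19, kept {Opt2, Opt3, Opt7, Opt9}.
Then minimize price: best is 803, kept {Opt9}.

Opt9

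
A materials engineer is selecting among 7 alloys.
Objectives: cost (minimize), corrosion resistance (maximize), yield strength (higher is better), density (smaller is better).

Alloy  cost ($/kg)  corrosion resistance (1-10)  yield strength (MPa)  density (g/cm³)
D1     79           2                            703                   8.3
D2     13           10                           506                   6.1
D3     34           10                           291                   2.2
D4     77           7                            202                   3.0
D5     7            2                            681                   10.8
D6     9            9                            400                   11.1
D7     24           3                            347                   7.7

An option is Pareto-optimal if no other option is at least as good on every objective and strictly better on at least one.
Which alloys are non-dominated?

D1, D2, D3, D5, D6

D1: not dominated (best yield strength).
D2: not dominated.
D3: not dominated (best density).
D4: dominated by D3 (cost 34≤77, corrosion resistance 10≥7, yield strength 291≥202, density 2.2≤3.0).
D5: not dominated (best cost).
D6: not dominated.
D7: dominated by D2 (cost 13≤24, corrosion resistance 10≥3, yield strength 506≥347, density 6.1≤7.7).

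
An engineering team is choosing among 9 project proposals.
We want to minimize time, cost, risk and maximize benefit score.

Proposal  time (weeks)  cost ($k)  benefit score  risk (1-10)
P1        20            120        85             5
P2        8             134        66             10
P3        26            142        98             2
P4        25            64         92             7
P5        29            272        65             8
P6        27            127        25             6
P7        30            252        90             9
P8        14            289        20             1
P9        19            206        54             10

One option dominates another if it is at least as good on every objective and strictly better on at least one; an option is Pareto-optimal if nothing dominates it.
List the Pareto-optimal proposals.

P1, P2, P3, P4, P8

P1: not dominated.
P2: not dominated (best time).
P3: not dominated (best benefit score).
P4: not dominated (best cost).
P5: dominated by P1 (time 20≤29, cost 120≤272, benefit score 85≥65, risk 5≤8).
P6: dominated by P1 (time 20≤27, cost 120≤127, benefit score 85≥25, risk 5≤6).
P7: dominated by P3 (time 26≤30, cost 142≤252, benefit score 98≥90, risk 2≤9).
P8: not dominated (best risk).
P9: dominated by P2 (time 8≤19, cost 134≤206, benefit score 66≥54, risk 10≤10).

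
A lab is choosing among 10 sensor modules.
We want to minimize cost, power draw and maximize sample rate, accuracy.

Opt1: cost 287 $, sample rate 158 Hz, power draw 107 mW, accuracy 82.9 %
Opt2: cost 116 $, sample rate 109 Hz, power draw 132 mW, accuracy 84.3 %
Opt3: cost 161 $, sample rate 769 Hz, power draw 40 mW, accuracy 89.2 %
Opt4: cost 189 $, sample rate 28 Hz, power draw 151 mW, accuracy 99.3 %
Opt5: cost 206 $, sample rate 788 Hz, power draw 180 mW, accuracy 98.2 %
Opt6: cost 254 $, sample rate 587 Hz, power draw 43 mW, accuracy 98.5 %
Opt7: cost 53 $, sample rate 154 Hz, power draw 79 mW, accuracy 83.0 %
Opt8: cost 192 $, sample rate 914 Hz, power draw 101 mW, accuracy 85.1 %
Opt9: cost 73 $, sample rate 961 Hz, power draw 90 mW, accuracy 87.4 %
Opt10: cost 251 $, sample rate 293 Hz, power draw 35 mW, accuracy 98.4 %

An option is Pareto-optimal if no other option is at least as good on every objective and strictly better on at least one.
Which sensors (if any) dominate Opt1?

Opt3: cost 161≤287, sample rate 769≥158, power draw 40≤107, accuracy 89.2≥82.9 — dominates Opt1.
Opt6: cost 254≤287, sample rate 587≥158, power draw 43≤107, accuracy 98.5≥82.9 — dominates Opt1.
Opt8: cost 192≤287, sample rate 914≥158, power draw 101≤107, accuracy 85.1≥82.9 — dominates Opt1.
Opt9: cost 73≤287, sample rate 961≥158, power draw 90≤107, accuracy 87.4≥82.9 — dominates Opt1.
Opt10: cost 251≤287, sample rate 293≥158, power draw 35≤107, accuracy 98.4≥82.9 — dominates Opt1.
Others (Opt2, Opt4, Opt5, Opt7) are each worse than Opt1 on at least one objective.

Opt3, Opt6, Opt8, Opt9, Opt10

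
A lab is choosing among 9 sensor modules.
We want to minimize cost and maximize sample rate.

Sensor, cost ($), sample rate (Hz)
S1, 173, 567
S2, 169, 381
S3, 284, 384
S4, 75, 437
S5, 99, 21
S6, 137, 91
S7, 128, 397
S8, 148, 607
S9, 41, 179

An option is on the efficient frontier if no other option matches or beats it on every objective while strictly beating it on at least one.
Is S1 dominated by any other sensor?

S8 vs S1: cost 148≤173, sample rate 607≥567 — S8 is at least as good on every objective and strictly better on at least one, so S8 dominates S1.

Yes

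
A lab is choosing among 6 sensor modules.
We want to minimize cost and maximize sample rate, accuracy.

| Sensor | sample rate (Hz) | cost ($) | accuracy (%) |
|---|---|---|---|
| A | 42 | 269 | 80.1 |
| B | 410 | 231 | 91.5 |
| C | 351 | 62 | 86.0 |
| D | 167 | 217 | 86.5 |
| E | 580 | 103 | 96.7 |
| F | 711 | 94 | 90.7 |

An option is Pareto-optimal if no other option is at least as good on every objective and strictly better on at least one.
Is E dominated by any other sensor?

No

A: worse on sample rate (42 vs 580).
B: worse on sample rate (410 vs 580).
C: worse on sample rate (351 vs 580).
D: worse on sample rate (167 vs 580).
F: worse on accuracy (90.7 vs 96.7).
No option is at least as good as E on every objective and strictly better on one.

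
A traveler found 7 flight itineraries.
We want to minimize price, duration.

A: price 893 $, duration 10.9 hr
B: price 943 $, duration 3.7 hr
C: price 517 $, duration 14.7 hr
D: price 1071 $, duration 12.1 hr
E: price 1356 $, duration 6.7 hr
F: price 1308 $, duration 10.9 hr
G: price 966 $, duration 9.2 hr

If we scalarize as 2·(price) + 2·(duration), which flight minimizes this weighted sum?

A: 2·893 + 2·10.9 = 1807.8
B: 2·943 + 2·3.7 = 1893.4
C: 2·517 + 2·14.7 = 1063.4
D: 2·1071 + 2·12.1 = 2166.2
E: 2·1356 + 2·6.7 = 2725.4
F: 2·1308 + 2·10.9 = 2637.8
G: 2·966 + 2·9.2 = 1950.4
Lowest: C at 1063.4.

C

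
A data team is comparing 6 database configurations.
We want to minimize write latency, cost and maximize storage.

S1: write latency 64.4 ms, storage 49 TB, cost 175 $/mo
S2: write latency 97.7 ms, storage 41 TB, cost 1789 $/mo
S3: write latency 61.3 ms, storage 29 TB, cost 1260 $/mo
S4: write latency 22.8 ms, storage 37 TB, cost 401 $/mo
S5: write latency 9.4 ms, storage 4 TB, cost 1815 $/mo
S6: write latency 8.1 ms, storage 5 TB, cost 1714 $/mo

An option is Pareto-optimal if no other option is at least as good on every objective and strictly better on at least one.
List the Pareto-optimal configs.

S1: not dominated (best storage).
S2: dominated by S1 (write latency 64.4≤97.7, storage 49≥41, cost 175≤1789).
S3: dominated by S4 (write latency 22.8≤61.3, storage 37≥29, cost 401≤1260).
S4: not dominated.
S5: dominated by S6 (write latency 8.1≤9.4, storage 5≥4, cost 1714≤1815).
S6: not dominated (best write latency).

S1, S4, S6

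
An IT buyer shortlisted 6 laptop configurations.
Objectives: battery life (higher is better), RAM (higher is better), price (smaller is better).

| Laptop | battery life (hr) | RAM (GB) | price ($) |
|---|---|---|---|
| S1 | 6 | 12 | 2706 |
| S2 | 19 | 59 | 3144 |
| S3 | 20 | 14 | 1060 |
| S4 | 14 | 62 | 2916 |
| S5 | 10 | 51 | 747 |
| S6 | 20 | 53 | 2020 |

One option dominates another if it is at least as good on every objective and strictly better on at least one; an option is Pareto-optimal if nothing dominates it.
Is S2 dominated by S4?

No

S4 vs S2: S4 is worse on battery life (14 vs 19), so it does not dominate S2.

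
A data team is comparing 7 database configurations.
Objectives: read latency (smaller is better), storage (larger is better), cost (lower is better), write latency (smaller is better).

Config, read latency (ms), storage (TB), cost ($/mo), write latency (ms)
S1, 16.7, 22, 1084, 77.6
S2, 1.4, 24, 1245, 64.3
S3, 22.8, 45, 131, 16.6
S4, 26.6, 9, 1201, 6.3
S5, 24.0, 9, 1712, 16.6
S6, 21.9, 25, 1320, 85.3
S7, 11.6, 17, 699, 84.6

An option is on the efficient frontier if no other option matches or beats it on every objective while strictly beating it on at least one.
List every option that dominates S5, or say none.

S3

S3: read latency 22.8≤24.0, storage 45≥9, cost 131≤1712, write latency 16.6≤16.6 — dominates S5.
Others (S1, S2, S4, S6, S7) are each worse than S5 on at least one objective.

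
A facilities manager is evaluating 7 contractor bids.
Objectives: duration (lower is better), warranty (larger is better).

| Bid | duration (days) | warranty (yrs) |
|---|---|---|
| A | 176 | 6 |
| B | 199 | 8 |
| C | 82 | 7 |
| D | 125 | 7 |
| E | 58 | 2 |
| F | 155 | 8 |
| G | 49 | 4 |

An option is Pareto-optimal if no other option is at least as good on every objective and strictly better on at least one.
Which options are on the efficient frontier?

C, F, G

A: dominated by C (duration 82≤176, warranty 7≥6).
B: dominated by F (duration 155≤199, warranty 8≥8).
C: not dominated.
D: dominated by C (duration 82≤125, warranty 7≥7).
E: dominated by G (duration 49≤58, warranty 4≥2).
F: not dominated.
G: not dominated (best duration).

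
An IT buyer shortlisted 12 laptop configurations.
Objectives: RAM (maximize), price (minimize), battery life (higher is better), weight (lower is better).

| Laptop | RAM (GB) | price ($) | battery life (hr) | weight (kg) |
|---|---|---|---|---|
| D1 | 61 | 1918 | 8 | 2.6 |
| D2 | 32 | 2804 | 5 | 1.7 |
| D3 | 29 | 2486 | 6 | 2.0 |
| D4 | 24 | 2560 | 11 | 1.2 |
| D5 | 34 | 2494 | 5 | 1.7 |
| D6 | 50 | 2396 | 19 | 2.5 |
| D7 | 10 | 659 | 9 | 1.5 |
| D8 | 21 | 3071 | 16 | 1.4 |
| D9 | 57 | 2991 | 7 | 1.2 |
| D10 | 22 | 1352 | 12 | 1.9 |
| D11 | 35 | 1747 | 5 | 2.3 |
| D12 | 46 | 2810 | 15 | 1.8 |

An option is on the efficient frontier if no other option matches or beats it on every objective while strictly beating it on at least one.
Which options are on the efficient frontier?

D1: not dominated (best RAM).
D2: dominated by D5 (RAM 34≥32, price 2494≤2804, battery life 5≥5, weight 1.7≤1.7).
D3: not dominated.
D4: not dominated.
D5: not dominated.
D6: not dominated (best battery life).
D7: not dominated (best price).
D8: not dominated.
D9: not dominated.
D10: not dominated.
D11: not dominated.
D12: not dominated.

D1, D3, D4, D5, D6, D7, D8, D9, D10, D11, D12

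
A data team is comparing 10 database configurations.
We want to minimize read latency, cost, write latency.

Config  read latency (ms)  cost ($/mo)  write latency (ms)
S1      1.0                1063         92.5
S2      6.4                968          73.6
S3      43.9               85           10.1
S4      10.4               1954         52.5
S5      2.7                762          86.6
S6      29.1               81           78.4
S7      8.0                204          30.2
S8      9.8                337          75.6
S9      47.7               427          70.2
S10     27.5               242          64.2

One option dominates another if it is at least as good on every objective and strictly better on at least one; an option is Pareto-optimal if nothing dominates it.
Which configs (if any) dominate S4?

S7

S7: read latency 8.0≤10.4, cost 204≤1954, write latency 30.2≤52.5 — dominates S4.
Others (S1, S2, S3, S5, S6, S8, S9, S10) are each worse than S4 on at least one objective.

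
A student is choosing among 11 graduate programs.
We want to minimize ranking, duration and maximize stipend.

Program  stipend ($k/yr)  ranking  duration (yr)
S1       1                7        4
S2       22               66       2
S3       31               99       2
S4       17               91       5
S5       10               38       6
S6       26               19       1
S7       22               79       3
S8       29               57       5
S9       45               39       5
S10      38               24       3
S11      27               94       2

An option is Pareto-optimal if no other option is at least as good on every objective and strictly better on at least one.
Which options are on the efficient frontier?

S1, S3, S6, S9, S10, S11

S1: not dominated (best ranking).
S2: dominated by S6 (stipend 26≥22, ranking 19≤66, duration 1≤2).
S3: not dominated.
S4: dominated by S2 (stipend 22≥17, ranking 66≤91, duration 2≤5).
S5: dominated by S6 (stipend 26≥10, ranking 19≤38, duration 1≤6).
S6: not dominated (best duration).
S7: dominated by S2 (stipend 22≥22, ranking 66≤79, duration 2≤3).
S8: dominated by S9 (stipend 45≥29, ranking 39≤57, duration 5≤5).
S9: not dominated (best stipend).
S10: not dominated.
S11: not dominated.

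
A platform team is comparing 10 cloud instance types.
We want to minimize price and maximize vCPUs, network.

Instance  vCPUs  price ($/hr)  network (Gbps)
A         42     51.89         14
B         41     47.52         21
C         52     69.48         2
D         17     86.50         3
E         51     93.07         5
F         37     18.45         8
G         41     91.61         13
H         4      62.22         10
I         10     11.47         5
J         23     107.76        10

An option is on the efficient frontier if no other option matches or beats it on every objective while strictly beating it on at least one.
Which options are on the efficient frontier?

A: not dominated.
B: not dominated (best network).
C: not dominated (best vCPUs).
D: dominated by A (vCPUs 42≥17, price 51.89≤86.50, network 14≥3).
E: not dominated.
F: not dominated.
G: dominated by A (vCPUs 42≥41, price 51.89≤91.61, network 14≥13).
H: dominated by A (vCPUs 42≥4, price 51.89≤62.22, network 14≥10).
I: not dominated (best price).
J: dominated by A (vCPUs 42≥23, price 51.89≤107.76, network 14≥10).

A, B, C, E, F, I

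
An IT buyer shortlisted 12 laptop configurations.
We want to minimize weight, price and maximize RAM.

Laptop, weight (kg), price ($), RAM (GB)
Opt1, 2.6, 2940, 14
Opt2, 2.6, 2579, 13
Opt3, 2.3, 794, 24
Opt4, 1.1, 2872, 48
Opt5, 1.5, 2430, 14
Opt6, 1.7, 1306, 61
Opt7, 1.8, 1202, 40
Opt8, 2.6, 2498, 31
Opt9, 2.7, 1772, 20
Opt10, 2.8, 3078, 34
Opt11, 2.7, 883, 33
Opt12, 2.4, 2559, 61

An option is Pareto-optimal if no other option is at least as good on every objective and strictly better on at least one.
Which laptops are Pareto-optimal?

Opt1: dominated by Opt3 (weight 2.3≤2.6, price 794≤2940, RAM 24≥14).
Opt2: dominated by Opt3 (weight 2.3≤2.6, price 794≤2579, RAM 24≥13).
Opt3: not dominated (best price).
Opt4: not dominated (best weight).
Opt5: not dominated.
Opt6: not dominated.
Opt7: not dominated.
Opt8: dominated by Opt6 (weight 1.7≤2.6, price 1306≤2498, RAM 61≥31).
Opt9: dominated by Opt3 (weight 2.3≤2.7, price 794≤1772, RAM 24≥20).
Opt10: dominated by Opt4 (weight 1.1≤2.8, price 2872≤3078, RAM 48≥34).
Opt11: not dominated.
Opt12: dominated by Opt6 (weight 1.7≤2.4, price 1306≤2559, RAM 61≥61).

Opt3, Opt4, Opt5, Opt6, Opt7, Opt11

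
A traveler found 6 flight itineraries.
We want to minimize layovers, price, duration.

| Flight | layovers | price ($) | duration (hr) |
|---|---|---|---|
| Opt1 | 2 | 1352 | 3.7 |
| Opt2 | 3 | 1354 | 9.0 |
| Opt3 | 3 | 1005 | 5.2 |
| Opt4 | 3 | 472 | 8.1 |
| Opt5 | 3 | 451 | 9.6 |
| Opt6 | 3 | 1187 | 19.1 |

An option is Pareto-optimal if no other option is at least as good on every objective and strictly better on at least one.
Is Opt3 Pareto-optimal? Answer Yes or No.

Opt1: worse on price (1352 vs 1005).
Opt2: worse on price (1354 vs 1005).
Opt4: worse on duration (8.1 vs 5.2).
Opt5: worse on duration (9.6 vs 5.2).
Opt6: worse on price (1187 vs 1005).
No option is at least as good as Opt3 on every objective and strictly better on one.

Yes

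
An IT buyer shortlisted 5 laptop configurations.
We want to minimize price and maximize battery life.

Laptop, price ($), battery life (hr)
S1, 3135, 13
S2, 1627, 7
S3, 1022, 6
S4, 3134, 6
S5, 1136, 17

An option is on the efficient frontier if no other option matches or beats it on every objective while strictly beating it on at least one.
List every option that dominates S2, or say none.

S5: price 1136≤1627, battery life 17≥7 — dominates S2.
Others (S1, S3, S4) are each worse than S2 on at least one objective.

S5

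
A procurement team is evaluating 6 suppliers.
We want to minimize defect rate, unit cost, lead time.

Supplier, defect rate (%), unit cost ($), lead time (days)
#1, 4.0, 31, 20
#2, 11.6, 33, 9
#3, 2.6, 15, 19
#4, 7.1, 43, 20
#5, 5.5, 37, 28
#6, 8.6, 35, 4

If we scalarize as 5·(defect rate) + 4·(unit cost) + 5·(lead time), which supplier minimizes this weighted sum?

#3

#1: 5·4.0 + 4·31 + 5·20 = 244.0
#2: 5·11.6 + 4·33 + 5·9 = 235.0
#3: 5·2.6 + 4·15 + 5·19 = 168.0
#4: 5·7.1 + 4·43 + 5·20 = 307.5
#5: 5·5.5 + 4·37 + 5·28 = 315.5
#6: 5·8.6 + 4·35 + 5·4 = 203.0
Lowest: #3 at 168.0.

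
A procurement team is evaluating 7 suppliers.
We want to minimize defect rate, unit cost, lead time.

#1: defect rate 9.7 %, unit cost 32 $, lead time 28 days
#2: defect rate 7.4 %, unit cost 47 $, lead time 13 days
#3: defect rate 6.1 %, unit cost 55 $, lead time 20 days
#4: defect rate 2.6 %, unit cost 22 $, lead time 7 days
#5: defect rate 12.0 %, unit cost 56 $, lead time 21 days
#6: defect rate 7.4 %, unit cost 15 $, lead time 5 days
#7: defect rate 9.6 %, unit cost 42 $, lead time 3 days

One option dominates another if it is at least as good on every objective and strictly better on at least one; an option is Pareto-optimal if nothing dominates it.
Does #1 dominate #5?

No

#1 vs #5: #1 is worse on lead time (28 vs 21), so it does not dominate #5.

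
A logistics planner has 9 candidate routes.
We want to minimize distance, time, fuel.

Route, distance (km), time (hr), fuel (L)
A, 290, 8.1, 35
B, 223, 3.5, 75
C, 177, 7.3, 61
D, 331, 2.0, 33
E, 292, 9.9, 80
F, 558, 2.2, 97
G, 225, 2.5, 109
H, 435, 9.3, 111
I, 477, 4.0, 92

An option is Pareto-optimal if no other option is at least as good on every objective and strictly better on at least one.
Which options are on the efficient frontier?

A, B, C, D, G

A: not dominated.
B: not dominated.
C: not dominated (best distance).
D: not dominated (best time).
E: dominated by A (distance 290≤292, time 8.1≤9.9, fuel 35≤80).
F: dominated by D (distance 331≤558, time 2.0≤2.2, fuel 33≤97).
G: not dominated.
H: dominated by A (distance 290≤435, time 8.1≤9.3, fuel 35≤111).
I: dominated by B (distance 223≤477, time 3.5≤4.0, fuel 75≤92).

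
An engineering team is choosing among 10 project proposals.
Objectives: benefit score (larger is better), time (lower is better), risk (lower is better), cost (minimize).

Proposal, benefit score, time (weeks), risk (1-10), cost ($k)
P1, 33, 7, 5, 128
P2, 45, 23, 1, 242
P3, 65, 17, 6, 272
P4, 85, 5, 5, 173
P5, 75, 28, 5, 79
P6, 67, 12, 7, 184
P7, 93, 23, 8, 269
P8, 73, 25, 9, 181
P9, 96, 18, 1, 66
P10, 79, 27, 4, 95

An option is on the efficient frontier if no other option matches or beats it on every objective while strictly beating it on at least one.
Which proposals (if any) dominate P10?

P9

P9: benefit score 96≥79, time 18≤27, risk 1≤4, cost 66≤95 — dominates P10.
Others (P1, P2, P3, P4, P5, P6, P7, P8) are each worse than P10 on at least one objective.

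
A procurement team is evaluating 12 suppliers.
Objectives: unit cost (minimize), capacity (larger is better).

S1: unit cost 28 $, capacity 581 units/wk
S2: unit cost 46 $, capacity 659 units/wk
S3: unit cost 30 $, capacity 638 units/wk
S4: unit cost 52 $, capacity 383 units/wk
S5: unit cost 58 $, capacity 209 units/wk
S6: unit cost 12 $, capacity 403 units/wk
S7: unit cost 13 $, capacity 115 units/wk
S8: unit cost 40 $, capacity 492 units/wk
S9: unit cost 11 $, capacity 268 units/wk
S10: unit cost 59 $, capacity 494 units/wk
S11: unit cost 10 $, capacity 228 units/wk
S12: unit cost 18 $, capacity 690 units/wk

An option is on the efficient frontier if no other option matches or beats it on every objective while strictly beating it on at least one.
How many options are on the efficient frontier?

4

S1: dominated by S12 (unit cost 18≤28, capacity 690≥581).
S2: dominated by S12 (unit cost 18≤46, capacity 690≥659).
S3: dominated by S12 (unit cost 18≤30, capacity 690≥638).
S4: dominated by S1 (unit cost 28≤52, capacity 581≥383).
S5: dominated by S1 (unit cost 28≤58, capacity 581≥209).
S6: not dominated.
S7: dominated by S6 (unit cost 12≤13, capacity 403≥115).
S8: dominated by S1 (unit cost 28≤40, capacity 581≥492).
S9: not dominated.
S10: dominated by S1 (unit cost 28≤59, capacity 581≥494).
S11: not dominated (best unit cost).
S12: not dominated (best capacity).
Pareto-optimal: S6, S9, S11, S12 → 4.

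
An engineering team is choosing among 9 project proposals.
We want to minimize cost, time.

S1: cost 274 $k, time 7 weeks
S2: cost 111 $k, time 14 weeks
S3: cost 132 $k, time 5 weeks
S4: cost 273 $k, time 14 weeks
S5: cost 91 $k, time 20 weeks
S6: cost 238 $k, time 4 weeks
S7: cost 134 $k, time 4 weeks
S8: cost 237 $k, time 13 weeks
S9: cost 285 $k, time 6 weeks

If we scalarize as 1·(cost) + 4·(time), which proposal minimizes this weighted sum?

S1: 1·274 + 4·7 = 302
S2: 1·111 + 4·14 = 167
S3: 1·132 + 4·5 = 152
S4: 1·273 + 4·14 = 329
S5: 1·91 + 4·20 = 171
S6: 1·238 + 4·4 = 254
S7: 1·134 + 4·4 = 150
S8: 1·237 + 4·13 = 289
S9: 1·285 + 4·6 = 309
Lowest: S7 at 150.

S7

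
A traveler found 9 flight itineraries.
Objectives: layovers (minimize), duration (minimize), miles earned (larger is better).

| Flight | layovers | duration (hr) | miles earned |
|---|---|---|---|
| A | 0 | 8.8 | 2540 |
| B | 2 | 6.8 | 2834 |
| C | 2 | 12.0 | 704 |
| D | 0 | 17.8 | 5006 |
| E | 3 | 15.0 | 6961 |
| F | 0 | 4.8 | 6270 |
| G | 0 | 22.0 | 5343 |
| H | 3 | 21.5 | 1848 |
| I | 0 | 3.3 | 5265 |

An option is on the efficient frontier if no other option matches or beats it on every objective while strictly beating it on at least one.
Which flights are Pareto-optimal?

E, F, I

A: dominated by F (layovers 0≤0, duration 4.8≤8.8, miles earned 6270≥2540).
B: dominated by F (layovers 0≤2, duration 4.8≤6.8, miles earned 6270≥2834).
C: dominated by A (layovers 0≤2, duration 8.8≤12.0, miles earned 2540≥704).
D: dominated by F (layovers 0≤0, duration 4.8≤17.8, miles earned 6270≥5006).
E: not dominated (best miles earned).
F: not dominated.
G: dominated by F (layovers 0≤0, duration 4.8≤22.0, miles earned 6270≥5343).
H: dominated by A (layovers 0≤3, duration 8.8≤21.5, miles earned 2540≥1848).
I: not dominated (best duration).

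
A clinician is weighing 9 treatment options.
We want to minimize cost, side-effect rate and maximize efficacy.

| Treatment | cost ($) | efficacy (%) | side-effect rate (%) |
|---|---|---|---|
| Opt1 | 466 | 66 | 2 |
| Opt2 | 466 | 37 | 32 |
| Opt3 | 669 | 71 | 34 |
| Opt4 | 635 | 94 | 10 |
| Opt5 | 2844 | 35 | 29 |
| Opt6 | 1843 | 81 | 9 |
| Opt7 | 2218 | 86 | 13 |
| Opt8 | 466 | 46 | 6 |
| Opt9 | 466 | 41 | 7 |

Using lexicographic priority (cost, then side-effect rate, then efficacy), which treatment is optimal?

Opt1

First minimize cost: best is 466, kept {Opt1, Opt2, Opt8, Opt9}.
Then minimize side-effect rate: best is 2, kept {Opt1}.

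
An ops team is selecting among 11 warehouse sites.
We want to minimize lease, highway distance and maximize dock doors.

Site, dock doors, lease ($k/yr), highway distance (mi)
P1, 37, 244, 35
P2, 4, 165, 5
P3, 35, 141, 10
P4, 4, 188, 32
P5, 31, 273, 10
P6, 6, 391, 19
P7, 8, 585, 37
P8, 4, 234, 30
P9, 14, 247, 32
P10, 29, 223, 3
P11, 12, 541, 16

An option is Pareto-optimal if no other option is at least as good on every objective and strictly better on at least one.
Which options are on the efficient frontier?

P1, P2, P3, P10

P1: not dominated (best dock doors).
P2: not dominated.
P3: not dominated (best lease).
P4: dominated by P2 (dock doors 4≥4, lease 165≤188, highway distance 5≤32).
P5: dominated by P3 (dock doors 35≥31, lease 141≤273, highway distance 10≤10).
P6: dominated by P3 (dock doors 35≥6, lease 141≤391, highway distance 10≤19).
P7: dominated by P1 (dock doors 37≥8, lease 244≤585, highway distance 35≤37).
P8: dominated by P2 (dock doors 4≥4, lease 165≤234, highway distance 5≤30).
P9: dominated by P3 (dock doors 35≥14, lease 141≤247, highway distance 10≤32).
P10: not dominated (best highway distance).
P11: dominated by P3 (dock doors 35≥12, lease 141≤541, highway distance 10≤16).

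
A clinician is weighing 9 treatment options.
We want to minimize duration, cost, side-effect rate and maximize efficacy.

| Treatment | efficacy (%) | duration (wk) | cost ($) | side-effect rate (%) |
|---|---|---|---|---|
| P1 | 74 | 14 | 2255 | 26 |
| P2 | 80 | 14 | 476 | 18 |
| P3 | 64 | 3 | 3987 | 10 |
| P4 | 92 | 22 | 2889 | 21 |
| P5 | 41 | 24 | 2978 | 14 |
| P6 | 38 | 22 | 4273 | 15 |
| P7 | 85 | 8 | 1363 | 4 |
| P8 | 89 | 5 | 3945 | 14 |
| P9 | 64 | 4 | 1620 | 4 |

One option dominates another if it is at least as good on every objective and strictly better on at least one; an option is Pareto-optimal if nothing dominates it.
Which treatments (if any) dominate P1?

P2: efficacy 80≥74, duration 14≤14, cost 476≤2255, side-effect rate 18≤26 — dominates P1.
P7: efficacy 85≥74, duration 8≤14, cost 1363≤2255, side-effect rate 4≤26 — dominates P1.
Others (P3, P4, P5, P6, P8, P9) are each worse than P1 on at least one objective.

P2, P7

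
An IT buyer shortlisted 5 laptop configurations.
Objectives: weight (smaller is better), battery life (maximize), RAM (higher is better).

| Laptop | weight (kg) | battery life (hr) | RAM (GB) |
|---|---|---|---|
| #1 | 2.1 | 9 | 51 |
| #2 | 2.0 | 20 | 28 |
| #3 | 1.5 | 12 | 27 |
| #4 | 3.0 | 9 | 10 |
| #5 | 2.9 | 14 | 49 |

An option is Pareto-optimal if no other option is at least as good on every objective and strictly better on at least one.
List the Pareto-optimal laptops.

#1: not dominated (best RAM).
#2: not dominated (best battery life).
#3: not dominated (best weight).
#4: dominated by #1 (weight 2.1≤3.0, battery life 9≥9, RAM 51≥10).
#5: not dominated.

#1, #2, #3, #5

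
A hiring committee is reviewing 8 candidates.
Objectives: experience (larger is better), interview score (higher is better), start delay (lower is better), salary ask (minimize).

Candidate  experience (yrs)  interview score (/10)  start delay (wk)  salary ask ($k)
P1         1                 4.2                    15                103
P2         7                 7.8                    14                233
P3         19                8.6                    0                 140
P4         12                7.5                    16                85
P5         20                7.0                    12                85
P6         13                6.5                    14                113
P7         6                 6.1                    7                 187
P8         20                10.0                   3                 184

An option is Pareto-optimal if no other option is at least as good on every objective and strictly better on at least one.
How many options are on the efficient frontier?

4

P1: dominated by P5 (experience 20≥1, interview score 7.0≥4.2, start delay 12≤15, salary ask 85≤103).
P2: dominated by P3 (experience 19≥7, interview score 8.6≥7.8, start delay 0≤14, salary ask 140≤233).
P3: not dominated (best start delay).
P4: not dominated.
P5: not dominated.
P6: dominated by P5 (experience 20≥13, interview score 7.0≥6.5, start delay 12≤14, salary ask 85≤113).
P7: dominated by P3 (experience 19≥6, interview score 8.6≥6.1, start delay 0≤7, salary ask 140≤187).
P8: not dominated (best interview score).
Pareto-optimal: P3, P4, P5, P8 → 4.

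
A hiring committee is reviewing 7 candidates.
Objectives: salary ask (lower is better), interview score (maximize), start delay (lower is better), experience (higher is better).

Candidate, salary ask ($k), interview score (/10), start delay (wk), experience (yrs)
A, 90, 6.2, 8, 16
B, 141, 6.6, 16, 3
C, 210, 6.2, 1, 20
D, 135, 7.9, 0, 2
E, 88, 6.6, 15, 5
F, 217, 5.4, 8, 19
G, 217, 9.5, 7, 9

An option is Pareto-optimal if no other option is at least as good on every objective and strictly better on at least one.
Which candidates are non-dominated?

A, C, D, E, G

A: not dominated.
B: dominated by E (salary ask 88≤141, interview score 6.6≥6.6, start delay 15≤16, experience 5≥3).
C: not dominated (best experience).
D: not dominated (best start delay).
E: not dominated (best salary ask).
F: dominated by C (salary ask 210≤217, interview score 6.2≥5.4, start delay 1≤8, experience 20≥19).
G: not dominated (best interview score).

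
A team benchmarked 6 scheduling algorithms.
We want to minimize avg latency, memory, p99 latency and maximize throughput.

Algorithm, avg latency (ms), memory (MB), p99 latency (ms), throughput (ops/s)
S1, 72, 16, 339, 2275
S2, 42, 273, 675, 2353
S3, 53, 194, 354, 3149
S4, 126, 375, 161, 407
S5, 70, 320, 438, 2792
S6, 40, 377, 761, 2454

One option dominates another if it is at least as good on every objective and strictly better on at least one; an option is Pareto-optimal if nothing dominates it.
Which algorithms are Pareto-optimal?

S1: not dominated (best memory).
S2: not dominated.
S3: not dominated (best throughput).
S4: not dominated (best p99 latency).
S5: dominated by S3 (avg latency 53≤70, memory 194≤320, p99 latency 354≤438, throughput 3149≥2792).
S6: not dominated (best avg latency).

S1, S2, S3, S4, S6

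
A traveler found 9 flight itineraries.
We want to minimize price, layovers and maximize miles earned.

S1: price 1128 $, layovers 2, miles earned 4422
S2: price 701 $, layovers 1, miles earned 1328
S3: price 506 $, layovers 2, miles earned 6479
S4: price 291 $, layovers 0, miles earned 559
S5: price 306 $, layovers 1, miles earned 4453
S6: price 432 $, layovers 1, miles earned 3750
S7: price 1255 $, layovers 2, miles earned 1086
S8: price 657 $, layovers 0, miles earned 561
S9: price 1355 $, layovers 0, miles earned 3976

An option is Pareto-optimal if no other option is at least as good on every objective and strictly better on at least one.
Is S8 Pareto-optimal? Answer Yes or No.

S1: worse on price (1128 vs 657).
S2: worse on price (701 vs 657).
S3: worse on layovers (2 vs 0).
S4: worse on miles earned (559 vs 561).
S5: worse on layovers (1 vs 0).
S6: worse on layovers (1 vs 0).
S7: worse on price (1255 vs 657).
S9: worse on price (1355 vs 657).
No option is at least as good as S8 on every objective and strictly better on one.

Yes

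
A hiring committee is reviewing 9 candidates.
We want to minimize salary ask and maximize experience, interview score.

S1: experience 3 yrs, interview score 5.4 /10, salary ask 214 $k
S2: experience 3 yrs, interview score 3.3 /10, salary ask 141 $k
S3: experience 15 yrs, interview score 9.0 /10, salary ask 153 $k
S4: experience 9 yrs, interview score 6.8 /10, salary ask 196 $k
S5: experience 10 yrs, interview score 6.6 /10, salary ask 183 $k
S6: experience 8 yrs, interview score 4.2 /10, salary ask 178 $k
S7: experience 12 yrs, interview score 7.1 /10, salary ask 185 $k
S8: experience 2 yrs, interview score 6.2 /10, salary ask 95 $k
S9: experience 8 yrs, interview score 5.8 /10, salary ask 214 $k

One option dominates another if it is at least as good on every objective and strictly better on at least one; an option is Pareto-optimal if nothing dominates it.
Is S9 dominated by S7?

Yes

S7 vs S9: experience 12≥8, interview score 7.1≥5.8, salary ask 185≤214 — S7 is at least as good on every objective with at least one strict improvement.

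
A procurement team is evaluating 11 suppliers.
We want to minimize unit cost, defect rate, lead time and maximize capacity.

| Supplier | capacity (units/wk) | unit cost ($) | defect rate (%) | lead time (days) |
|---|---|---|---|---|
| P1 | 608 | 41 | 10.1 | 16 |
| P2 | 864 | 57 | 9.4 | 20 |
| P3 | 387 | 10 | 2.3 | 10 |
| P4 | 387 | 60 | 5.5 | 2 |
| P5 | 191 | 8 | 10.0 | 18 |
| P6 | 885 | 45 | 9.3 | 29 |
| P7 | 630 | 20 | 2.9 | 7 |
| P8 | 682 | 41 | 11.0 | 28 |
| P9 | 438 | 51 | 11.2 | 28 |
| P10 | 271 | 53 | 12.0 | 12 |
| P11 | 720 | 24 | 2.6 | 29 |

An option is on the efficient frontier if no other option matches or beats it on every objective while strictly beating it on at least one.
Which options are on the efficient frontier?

P2, P3, P4, P5, P6, P7, P8, P11

P1: dominated by P7 (capacity 630≥608, unit cost 20≤41, defect rate 2.9≤10.1, lead time 7≤16).
P2: not dominated.
P3: not dominated (best defect rate).
P4: not dominated (best lead time).
P5: not dominated (best unit cost).
P6: not dominated (best capacity).
P7: not dominated.
P8: not dominated.
P9: dominated by P1 (capacity 608≥438, unit cost 41≤51, defect rate 10.1≤11.2, lead time 16≤28).
P10: dominated by P3 (capacity 387≥271, unit cost 10≤53, defect rate 2.3≤12.0, lead time 10≤12).
P11: not dominated.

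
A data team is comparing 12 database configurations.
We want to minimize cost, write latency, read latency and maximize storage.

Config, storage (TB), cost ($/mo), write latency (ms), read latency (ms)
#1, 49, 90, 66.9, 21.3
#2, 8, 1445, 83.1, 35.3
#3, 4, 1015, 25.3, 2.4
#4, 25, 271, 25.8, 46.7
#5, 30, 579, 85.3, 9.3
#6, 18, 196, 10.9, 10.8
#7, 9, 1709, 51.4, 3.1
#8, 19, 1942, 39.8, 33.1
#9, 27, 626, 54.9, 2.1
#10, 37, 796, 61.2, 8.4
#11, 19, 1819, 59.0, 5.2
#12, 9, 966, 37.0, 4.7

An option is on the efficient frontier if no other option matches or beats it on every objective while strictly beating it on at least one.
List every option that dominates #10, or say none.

none

#1: worse on write latency (66.9 vs 61.2).
#2: worse on storage (8 vs 37).
#3: worse on storage (4 vs 37).
#4: worse on storage (25 vs 37).
#5: worse on storage (30 vs 37).
#6: worse on storage (18 vs 37).
#7: worse on storage (9 vs 37).
#8: worse on storage (19 vs 37).
#9: worse on storage (27 vs 37).
#11: worse on storage (19 vs 37).
#12: worse on storage (9 vs 37).
No option dominates #10.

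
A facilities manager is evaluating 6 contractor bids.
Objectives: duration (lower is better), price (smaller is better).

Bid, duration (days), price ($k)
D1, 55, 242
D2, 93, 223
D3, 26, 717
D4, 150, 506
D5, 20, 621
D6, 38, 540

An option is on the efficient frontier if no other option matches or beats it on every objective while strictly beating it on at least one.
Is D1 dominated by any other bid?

No

D2: worse on duration (93 vs 55).
D3: worse on price (717 vs 242).
D4: worse on duration (150 vs 55).
D5: worse on price (621 vs 242).
D6: worse on price (540 vs 242).
No option is at least as good as D1 on every objective and strictly better on one.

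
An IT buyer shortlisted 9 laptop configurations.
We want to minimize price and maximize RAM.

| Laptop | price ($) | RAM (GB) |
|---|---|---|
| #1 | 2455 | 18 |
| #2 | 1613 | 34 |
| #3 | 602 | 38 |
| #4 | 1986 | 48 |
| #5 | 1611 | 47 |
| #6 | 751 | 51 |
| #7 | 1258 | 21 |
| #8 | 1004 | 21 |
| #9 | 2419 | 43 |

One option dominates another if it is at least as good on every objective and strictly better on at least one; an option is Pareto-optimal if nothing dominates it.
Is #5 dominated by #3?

No

#3 vs #5: #3 is worse on RAM (38 vs 47), so it does not dominate #5.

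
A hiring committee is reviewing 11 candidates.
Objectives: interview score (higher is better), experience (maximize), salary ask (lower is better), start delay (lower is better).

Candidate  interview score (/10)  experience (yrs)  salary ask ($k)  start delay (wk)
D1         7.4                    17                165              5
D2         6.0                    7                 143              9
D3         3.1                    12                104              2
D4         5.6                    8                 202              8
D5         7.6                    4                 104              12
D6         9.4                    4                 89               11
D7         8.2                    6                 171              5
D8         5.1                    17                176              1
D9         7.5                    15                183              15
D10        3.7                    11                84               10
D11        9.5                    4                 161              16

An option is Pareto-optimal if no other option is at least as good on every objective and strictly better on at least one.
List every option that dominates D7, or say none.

D1: worse on interview score (7.4 vs 8.2).
D2: worse on interview score (6.0 vs 8.2).
D3: worse on interview score (3.1 vs 8.2).
D4: worse on interview score (5.6 vs 8.2).
D5: worse on interview score (7.6 vs 8.2).
D6: worse on experience (4 vs 6).
D8: worse on interview score (5.1 vs 8.2).
D9: worse on interview score (7.5 vs 8.2).
D10: worse on interview score (3.7 vs 8.2).
D11: worse on experience (4 vs 6).
No option dominates D7.

none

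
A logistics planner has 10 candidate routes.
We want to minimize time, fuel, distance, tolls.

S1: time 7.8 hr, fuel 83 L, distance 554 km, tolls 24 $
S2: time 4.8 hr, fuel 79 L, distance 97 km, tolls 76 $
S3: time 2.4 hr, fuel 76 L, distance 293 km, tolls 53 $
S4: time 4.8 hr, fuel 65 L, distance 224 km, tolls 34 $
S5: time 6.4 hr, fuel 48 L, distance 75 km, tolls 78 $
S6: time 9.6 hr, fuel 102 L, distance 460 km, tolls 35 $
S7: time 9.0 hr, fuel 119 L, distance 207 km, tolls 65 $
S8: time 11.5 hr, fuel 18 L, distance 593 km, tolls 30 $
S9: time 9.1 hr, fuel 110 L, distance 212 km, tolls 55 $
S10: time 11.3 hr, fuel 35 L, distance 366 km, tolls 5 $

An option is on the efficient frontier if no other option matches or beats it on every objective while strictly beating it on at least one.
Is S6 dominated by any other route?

Yes

S4 vs S6: time 4.8≤9.6, fuel 65≤102, distance 224≤460, tolls 34≤35 — S4 is at least as good on every objective and strictly better on at least one, so S4 dominates S6.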